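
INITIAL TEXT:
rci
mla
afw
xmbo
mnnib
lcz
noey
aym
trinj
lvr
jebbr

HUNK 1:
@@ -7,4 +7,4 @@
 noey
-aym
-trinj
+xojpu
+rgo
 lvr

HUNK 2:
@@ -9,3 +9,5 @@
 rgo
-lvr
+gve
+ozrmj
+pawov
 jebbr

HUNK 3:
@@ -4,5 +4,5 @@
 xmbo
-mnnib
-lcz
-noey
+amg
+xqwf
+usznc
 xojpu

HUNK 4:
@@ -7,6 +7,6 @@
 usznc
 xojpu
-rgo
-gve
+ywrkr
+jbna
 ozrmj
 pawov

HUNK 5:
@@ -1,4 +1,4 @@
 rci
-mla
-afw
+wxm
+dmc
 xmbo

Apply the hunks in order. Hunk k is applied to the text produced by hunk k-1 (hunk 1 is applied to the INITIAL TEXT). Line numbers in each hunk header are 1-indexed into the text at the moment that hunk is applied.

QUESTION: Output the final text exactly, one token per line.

Hunk 1: at line 7 remove [aym,trinj] add [xojpu,rgo] -> 11 lines: rci mla afw xmbo mnnib lcz noey xojpu rgo lvr jebbr
Hunk 2: at line 9 remove [lvr] add [gve,ozrmj,pawov] -> 13 lines: rci mla afw xmbo mnnib lcz noey xojpu rgo gve ozrmj pawov jebbr
Hunk 3: at line 4 remove [mnnib,lcz,noey] add [amg,xqwf,usznc] -> 13 lines: rci mla afw xmbo amg xqwf usznc xojpu rgo gve ozrmj pawov jebbr
Hunk 4: at line 7 remove [rgo,gve] add [ywrkr,jbna] -> 13 lines: rci mla afw xmbo amg xqwf usznc xojpu ywrkr jbna ozrmj pawov jebbr
Hunk 5: at line 1 remove [mla,afw] add [wxm,dmc] -> 13 lines: rci wxm dmc xmbo amg xqwf usznc xojpu ywrkr jbna ozrmj pawov jebbr

Answer: rci
wxm
dmc
xmbo
amg
xqwf
usznc
xojpu
ywrkr
jbna
ozrmj
pawov
jebbr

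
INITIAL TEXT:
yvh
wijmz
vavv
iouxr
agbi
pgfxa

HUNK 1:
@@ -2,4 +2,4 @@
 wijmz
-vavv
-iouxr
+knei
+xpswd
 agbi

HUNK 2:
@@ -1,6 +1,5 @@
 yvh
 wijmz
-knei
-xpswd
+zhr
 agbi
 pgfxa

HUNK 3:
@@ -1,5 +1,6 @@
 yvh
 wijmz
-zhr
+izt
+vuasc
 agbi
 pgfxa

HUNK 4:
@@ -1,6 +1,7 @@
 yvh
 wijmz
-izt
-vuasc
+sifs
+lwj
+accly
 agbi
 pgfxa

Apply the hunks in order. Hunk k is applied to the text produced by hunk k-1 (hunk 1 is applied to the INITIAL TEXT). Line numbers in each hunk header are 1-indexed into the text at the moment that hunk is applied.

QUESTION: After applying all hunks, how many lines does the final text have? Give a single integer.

Hunk 1: at line 2 remove [vavv,iouxr] add [knei,xpswd] -> 6 lines: yvh wijmz knei xpswd agbi pgfxa
Hunk 2: at line 1 remove [knei,xpswd] add [zhr] -> 5 lines: yvh wijmz zhr agbi pgfxa
Hunk 3: at line 1 remove [zhr] add [izt,vuasc] -> 6 lines: yvh wijmz izt vuasc agbi pgfxa
Hunk 4: at line 1 remove [izt,vuasc] add [sifs,lwj,accly] -> 7 lines: yvh wijmz sifs lwj accly agbi pgfxa
Final line count: 7

Answer: 7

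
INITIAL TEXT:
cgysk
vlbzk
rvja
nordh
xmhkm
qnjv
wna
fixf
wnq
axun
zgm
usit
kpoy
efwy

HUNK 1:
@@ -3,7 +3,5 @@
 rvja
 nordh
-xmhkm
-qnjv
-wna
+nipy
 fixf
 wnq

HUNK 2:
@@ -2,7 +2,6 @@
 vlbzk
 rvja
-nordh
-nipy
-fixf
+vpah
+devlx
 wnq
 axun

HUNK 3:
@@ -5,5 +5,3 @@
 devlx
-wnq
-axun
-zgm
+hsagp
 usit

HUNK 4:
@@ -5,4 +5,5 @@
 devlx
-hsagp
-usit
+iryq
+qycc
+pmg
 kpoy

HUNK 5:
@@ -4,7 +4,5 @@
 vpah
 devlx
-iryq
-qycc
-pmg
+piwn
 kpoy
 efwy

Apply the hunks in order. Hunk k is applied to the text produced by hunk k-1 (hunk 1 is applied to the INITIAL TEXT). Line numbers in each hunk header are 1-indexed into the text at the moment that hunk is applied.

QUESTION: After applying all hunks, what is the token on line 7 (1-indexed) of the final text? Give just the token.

Hunk 1: at line 3 remove [xmhkm,qnjv,wna] add [nipy] -> 12 lines: cgysk vlbzk rvja nordh nipy fixf wnq axun zgm usit kpoy efwy
Hunk 2: at line 2 remove [nordh,nipy,fixf] add [vpah,devlx] -> 11 lines: cgysk vlbzk rvja vpah devlx wnq axun zgm usit kpoy efwy
Hunk 3: at line 5 remove [wnq,axun,zgm] add [hsagp] -> 9 lines: cgysk vlbzk rvja vpah devlx hsagp usit kpoy efwy
Hunk 4: at line 5 remove [hsagp,usit] add [iryq,qycc,pmg] -> 10 lines: cgysk vlbzk rvja vpah devlx iryq qycc pmg kpoy efwy
Hunk 5: at line 4 remove [iryq,qycc,pmg] add [piwn] -> 8 lines: cgysk vlbzk rvja vpah devlx piwn kpoy efwy
Final line 7: kpoy

Answer: kpoy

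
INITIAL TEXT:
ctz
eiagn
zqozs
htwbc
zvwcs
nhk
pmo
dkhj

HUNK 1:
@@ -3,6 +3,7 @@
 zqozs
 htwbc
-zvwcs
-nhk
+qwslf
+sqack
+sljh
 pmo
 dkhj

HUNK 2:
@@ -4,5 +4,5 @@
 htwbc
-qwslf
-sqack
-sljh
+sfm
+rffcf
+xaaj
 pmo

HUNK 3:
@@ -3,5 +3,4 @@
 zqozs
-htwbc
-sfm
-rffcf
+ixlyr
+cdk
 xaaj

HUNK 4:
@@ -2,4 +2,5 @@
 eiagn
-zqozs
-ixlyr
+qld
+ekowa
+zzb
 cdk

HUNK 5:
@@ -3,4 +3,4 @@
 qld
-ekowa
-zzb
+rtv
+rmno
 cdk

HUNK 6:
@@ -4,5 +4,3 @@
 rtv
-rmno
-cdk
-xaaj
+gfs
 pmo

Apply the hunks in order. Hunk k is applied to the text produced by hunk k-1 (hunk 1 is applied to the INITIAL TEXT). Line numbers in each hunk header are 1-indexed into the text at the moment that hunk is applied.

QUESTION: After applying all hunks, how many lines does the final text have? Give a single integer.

Answer: 7

Derivation:
Hunk 1: at line 3 remove [zvwcs,nhk] add [qwslf,sqack,sljh] -> 9 lines: ctz eiagn zqozs htwbc qwslf sqack sljh pmo dkhj
Hunk 2: at line 4 remove [qwslf,sqack,sljh] add [sfm,rffcf,xaaj] -> 9 lines: ctz eiagn zqozs htwbc sfm rffcf xaaj pmo dkhj
Hunk 3: at line 3 remove [htwbc,sfm,rffcf] add [ixlyr,cdk] -> 8 lines: ctz eiagn zqozs ixlyr cdk xaaj pmo dkhj
Hunk 4: at line 2 remove [zqozs,ixlyr] add [qld,ekowa,zzb] -> 9 lines: ctz eiagn qld ekowa zzb cdk xaaj pmo dkhj
Hunk 5: at line 3 remove [ekowa,zzb] add [rtv,rmno] -> 9 lines: ctz eiagn qld rtv rmno cdk xaaj pmo dkhj
Hunk 6: at line 4 remove [rmno,cdk,xaaj] add [gfs] -> 7 lines: ctz eiagn qld rtv gfs pmo dkhj
Final line count: 7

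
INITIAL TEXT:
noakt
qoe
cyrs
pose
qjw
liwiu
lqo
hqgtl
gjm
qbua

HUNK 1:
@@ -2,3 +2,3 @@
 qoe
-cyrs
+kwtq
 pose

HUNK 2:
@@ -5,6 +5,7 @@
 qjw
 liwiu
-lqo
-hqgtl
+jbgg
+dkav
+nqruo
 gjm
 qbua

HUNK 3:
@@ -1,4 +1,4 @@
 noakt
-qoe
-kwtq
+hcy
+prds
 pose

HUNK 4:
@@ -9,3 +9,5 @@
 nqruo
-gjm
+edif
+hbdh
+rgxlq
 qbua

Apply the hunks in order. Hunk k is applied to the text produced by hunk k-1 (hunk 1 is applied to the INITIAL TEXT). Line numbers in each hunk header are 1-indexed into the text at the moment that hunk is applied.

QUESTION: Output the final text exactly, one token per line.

Hunk 1: at line 2 remove [cyrs] add [kwtq] -> 10 lines: noakt qoe kwtq pose qjw liwiu lqo hqgtl gjm qbua
Hunk 2: at line 5 remove [lqo,hqgtl] add [jbgg,dkav,nqruo] -> 11 lines: noakt qoe kwtq pose qjw liwiu jbgg dkav nqruo gjm qbua
Hunk 3: at line 1 remove [qoe,kwtq] add [hcy,prds] -> 11 lines: noakt hcy prds pose qjw liwiu jbgg dkav nqruo gjm qbua
Hunk 4: at line 9 remove [gjm] add [edif,hbdh,rgxlq] -> 13 lines: noakt hcy prds pose qjw liwiu jbgg dkav nqruo edif hbdh rgxlq qbua

Answer: noakt
hcy
prds
pose
qjw
liwiu
jbgg
dkav
nqruo
edif
hbdh
rgxlq
qbua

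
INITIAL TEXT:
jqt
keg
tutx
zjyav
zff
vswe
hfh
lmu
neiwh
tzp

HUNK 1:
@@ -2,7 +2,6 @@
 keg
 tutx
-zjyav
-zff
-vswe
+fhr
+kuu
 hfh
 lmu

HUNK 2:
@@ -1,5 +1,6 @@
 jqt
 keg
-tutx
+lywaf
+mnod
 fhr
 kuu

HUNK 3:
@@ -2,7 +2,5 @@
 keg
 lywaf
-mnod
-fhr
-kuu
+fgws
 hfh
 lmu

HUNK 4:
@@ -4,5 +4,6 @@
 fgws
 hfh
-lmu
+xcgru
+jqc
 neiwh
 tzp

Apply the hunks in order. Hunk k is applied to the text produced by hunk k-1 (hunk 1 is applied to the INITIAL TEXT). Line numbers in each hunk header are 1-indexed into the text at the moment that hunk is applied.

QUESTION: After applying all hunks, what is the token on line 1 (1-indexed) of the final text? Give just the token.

Hunk 1: at line 2 remove [zjyav,zff,vswe] add [fhr,kuu] -> 9 lines: jqt keg tutx fhr kuu hfh lmu neiwh tzp
Hunk 2: at line 1 remove [tutx] add [lywaf,mnod] -> 10 lines: jqt keg lywaf mnod fhr kuu hfh lmu neiwh tzp
Hunk 3: at line 2 remove [mnod,fhr,kuu] add [fgws] -> 8 lines: jqt keg lywaf fgws hfh lmu neiwh tzp
Hunk 4: at line 4 remove [lmu] add [xcgru,jqc] -> 9 lines: jqt keg lywaf fgws hfh xcgru jqc neiwh tzp
Final line 1: jqt

Answer: jqt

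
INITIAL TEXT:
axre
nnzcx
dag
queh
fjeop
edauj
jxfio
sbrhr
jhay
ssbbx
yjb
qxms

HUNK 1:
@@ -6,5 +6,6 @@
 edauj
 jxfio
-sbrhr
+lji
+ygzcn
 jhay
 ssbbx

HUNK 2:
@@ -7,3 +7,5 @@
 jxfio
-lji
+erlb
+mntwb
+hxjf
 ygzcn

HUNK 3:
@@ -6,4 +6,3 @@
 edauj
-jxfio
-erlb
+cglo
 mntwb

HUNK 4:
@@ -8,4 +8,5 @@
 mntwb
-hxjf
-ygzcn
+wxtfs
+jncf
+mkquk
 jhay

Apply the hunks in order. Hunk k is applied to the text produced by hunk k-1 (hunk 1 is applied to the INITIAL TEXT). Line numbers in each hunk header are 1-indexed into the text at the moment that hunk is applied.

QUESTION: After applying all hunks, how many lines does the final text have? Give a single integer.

Hunk 1: at line 6 remove [sbrhr] add [lji,ygzcn] -> 13 lines: axre nnzcx dag queh fjeop edauj jxfio lji ygzcn jhay ssbbx yjb qxms
Hunk 2: at line 7 remove [lji] add [erlb,mntwb,hxjf] -> 15 lines: axre nnzcx dag queh fjeop edauj jxfio erlb mntwb hxjf ygzcn jhay ssbbx yjb qxms
Hunk 3: at line 6 remove [jxfio,erlb] add [cglo] -> 14 lines: axre nnzcx dag queh fjeop edauj cglo mntwb hxjf ygzcn jhay ssbbx yjb qxms
Hunk 4: at line 8 remove [hxjf,ygzcn] add [wxtfs,jncf,mkquk] -> 15 lines: axre nnzcx dag queh fjeop edauj cglo mntwb wxtfs jncf mkquk jhay ssbbx yjb qxms
Final line count: 15

Answer: 15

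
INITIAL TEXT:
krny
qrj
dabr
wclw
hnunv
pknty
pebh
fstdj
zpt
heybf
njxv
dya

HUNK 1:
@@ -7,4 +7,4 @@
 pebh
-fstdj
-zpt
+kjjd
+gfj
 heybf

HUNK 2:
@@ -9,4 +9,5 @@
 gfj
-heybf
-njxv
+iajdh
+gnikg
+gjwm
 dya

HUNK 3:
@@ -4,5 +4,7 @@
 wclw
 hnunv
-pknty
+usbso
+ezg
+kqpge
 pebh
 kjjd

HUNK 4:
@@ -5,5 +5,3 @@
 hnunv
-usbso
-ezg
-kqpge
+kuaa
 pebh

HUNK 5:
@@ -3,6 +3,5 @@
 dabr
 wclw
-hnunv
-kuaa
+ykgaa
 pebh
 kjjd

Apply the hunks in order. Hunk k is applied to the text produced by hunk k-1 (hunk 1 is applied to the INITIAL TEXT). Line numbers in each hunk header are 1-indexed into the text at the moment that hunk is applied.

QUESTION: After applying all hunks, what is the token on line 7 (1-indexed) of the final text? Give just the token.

Hunk 1: at line 7 remove [fstdj,zpt] add [kjjd,gfj] -> 12 lines: krny qrj dabr wclw hnunv pknty pebh kjjd gfj heybf njxv dya
Hunk 2: at line 9 remove [heybf,njxv] add [iajdh,gnikg,gjwm] -> 13 lines: krny qrj dabr wclw hnunv pknty pebh kjjd gfj iajdh gnikg gjwm dya
Hunk 3: at line 4 remove [pknty] add [usbso,ezg,kqpge] -> 15 lines: krny qrj dabr wclw hnunv usbso ezg kqpge pebh kjjd gfj iajdh gnikg gjwm dya
Hunk 4: at line 5 remove [usbso,ezg,kqpge] add [kuaa] -> 13 lines: krny qrj dabr wclw hnunv kuaa pebh kjjd gfj iajdh gnikg gjwm dya
Hunk 5: at line 3 remove [hnunv,kuaa] add [ykgaa] -> 12 lines: krny qrj dabr wclw ykgaa pebh kjjd gfj iajdh gnikg gjwm dya
Final line 7: kjjd

Answer: kjjd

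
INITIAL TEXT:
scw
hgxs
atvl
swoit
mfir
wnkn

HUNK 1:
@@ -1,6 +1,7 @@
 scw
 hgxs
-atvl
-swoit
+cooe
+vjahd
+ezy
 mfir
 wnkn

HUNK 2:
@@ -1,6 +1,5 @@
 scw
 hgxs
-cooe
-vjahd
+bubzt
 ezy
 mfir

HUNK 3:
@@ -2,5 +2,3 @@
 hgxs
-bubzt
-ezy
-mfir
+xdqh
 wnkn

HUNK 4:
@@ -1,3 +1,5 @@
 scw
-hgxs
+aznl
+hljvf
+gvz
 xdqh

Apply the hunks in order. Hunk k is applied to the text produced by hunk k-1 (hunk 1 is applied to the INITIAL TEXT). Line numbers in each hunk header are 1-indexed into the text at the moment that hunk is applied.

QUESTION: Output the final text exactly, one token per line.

Answer: scw
aznl
hljvf
gvz
xdqh
wnkn

Derivation:
Hunk 1: at line 1 remove [atvl,swoit] add [cooe,vjahd,ezy] -> 7 lines: scw hgxs cooe vjahd ezy mfir wnkn
Hunk 2: at line 1 remove [cooe,vjahd] add [bubzt] -> 6 lines: scw hgxs bubzt ezy mfir wnkn
Hunk 3: at line 2 remove [bubzt,ezy,mfir] add [xdqh] -> 4 lines: scw hgxs xdqh wnkn
Hunk 4: at line 1 remove [hgxs] add [aznl,hljvf,gvz] -> 6 lines: scw aznl hljvf gvz xdqh wnkn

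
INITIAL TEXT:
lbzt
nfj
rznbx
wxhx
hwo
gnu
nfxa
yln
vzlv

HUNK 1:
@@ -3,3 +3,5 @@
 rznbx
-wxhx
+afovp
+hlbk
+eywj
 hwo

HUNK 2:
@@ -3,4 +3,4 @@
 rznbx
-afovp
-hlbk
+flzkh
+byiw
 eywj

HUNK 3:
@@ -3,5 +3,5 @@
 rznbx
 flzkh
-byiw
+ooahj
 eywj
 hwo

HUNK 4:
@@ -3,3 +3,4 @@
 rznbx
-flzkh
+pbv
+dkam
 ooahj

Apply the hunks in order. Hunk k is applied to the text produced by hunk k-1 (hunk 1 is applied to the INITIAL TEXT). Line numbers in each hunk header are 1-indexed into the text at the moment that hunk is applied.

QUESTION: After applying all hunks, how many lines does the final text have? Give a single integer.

Hunk 1: at line 3 remove [wxhx] add [afovp,hlbk,eywj] -> 11 lines: lbzt nfj rznbx afovp hlbk eywj hwo gnu nfxa yln vzlv
Hunk 2: at line 3 remove [afovp,hlbk] add [flzkh,byiw] -> 11 lines: lbzt nfj rznbx flzkh byiw eywj hwo gnu nfxa yln vzlv
Hunk 3: at line 3 remove [byiw] add [ooahj] -> 11 lines: lbzt nfj rznbx flzkh ooahj eywj hwo gnu nfxa yln vzlv
Hunk 4: at line 3 remove [flzkh] add [pbv,dkam] -> 12 lines: lbzt nfj rznbx pbv dkam ooahj eywj hwo gnu nfxa yln vzlv
Final line count: 12

Answer: 12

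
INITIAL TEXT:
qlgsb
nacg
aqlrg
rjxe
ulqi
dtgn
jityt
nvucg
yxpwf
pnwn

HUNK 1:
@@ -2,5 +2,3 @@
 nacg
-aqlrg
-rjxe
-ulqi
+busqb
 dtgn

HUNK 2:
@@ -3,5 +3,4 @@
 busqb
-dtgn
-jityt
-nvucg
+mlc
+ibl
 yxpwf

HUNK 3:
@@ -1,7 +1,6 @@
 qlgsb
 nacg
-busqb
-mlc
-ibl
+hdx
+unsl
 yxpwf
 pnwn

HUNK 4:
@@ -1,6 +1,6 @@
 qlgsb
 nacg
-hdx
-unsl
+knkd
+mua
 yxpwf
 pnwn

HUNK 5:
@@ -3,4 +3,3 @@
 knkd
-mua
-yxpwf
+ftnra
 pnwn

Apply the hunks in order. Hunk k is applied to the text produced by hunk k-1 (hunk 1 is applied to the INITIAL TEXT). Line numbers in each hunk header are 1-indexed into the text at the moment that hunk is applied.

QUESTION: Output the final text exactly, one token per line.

Hunk 1: at line 2 remove [aqlrg,rjxe,ulqi] add [busqb] -> 8 lines: qlgsb nacg busqb dtgn jityt nvucg yxpwf pnwn
Hunk 2: at line 3 remove [dtgn,jityt,nvucg] add [mlc,ibl] -> 7 lines: qlgsb nacg busqb mlc ibl yxpwf pnwn
Hunk 3: at line 1 remove [busqb,mlc,ibl] add [hdx,unsl] -> 6 lines: qlgsb nacg hdx unsl yxpwf pnwn
Hunk 4: at line 1 remove [hdx,unsl] add [knkd,mua] -> 6 lines: qlgsb nacg knkd mua yxpwf pnwn
Hunk 5: at line 3 remove [mua,yxpwf] add [ftnra] -> 5 lines: qlgsb nacg knkd ftnra pnwn

Answer: qlgsb
nacg
knkd
ftnra
pnwn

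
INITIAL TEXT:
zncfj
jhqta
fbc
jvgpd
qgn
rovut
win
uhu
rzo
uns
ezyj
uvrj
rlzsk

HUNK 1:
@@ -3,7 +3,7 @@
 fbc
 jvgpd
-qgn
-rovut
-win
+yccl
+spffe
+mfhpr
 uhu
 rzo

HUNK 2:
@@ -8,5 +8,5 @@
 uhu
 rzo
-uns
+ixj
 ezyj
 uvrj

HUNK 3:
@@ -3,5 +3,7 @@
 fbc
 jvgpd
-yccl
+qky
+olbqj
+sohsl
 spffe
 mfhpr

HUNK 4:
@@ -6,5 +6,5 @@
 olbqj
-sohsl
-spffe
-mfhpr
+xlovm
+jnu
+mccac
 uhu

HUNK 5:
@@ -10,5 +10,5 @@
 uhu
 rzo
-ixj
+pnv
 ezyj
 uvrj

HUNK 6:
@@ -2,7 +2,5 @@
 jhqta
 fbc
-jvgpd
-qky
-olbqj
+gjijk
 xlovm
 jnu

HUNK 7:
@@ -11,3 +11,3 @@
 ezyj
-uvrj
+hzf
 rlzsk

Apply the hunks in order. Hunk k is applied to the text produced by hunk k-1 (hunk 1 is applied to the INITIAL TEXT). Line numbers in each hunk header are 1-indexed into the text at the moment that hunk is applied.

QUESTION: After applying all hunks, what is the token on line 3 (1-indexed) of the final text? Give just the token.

Hunk 1: at line 3 remove [qgn,rovut,win] add [yccl,spffe,mfhpr] -> 13 lines: zncfj jhqta fbc jvgpd yccl spffe mfhpr uhu rzo uns ezyj uvrj rlzsk
Hunk 2: at line 8 remove [uns] add [ixj] -> 13 lines: zncfj jhqta fbc jvgpd yccl spffe mfhpr uhu rzo ixj ezyj uvrj rlzsk
Hunk 3: at line 3 remove [yccl] add [qky,olbqj,sohsl] -> 15 lines: zncfj jhqta fbc jvgpd qky olbqj sohsl spffe mfhpr uhu rzo ixj ezyj uvrj rlzsk
Hunk 4: at line 6 remove [sohsl,spffe,mfhpr] add [xlovm,jnu,mccac] -> 15 lines: zncfj jhqta fbc jvgpd qky olbqj xlovm jnu mccac uhu rzo ixj ezyj uvrj rlzsk
Hunk 5: at line 10 remove [ixj] add [pnv] -> 15 lines: zncfj jhqta fbc jvgpd qky olbqj xlovm jnu mccac uhu rzo pnv ezyj uvrj rlzsk
Hunk 6: at line 2 remove [jvgpd,qky,olbqj] add [gjijk] -> 13 lines: zncfj jhqta fbc gjijk xlovm jnu mccac uhu rzo pnv ezyj uvrj rlzsk
Hunk 7: at line 11 remove [uvrj] add [hzf] -> 13 lines: zncfj jhqta fbc gjijk xlovm jnu mccac uhu rzo pnv ezyj hzf rlzsk
Final line 3: fbc

Answer: fbc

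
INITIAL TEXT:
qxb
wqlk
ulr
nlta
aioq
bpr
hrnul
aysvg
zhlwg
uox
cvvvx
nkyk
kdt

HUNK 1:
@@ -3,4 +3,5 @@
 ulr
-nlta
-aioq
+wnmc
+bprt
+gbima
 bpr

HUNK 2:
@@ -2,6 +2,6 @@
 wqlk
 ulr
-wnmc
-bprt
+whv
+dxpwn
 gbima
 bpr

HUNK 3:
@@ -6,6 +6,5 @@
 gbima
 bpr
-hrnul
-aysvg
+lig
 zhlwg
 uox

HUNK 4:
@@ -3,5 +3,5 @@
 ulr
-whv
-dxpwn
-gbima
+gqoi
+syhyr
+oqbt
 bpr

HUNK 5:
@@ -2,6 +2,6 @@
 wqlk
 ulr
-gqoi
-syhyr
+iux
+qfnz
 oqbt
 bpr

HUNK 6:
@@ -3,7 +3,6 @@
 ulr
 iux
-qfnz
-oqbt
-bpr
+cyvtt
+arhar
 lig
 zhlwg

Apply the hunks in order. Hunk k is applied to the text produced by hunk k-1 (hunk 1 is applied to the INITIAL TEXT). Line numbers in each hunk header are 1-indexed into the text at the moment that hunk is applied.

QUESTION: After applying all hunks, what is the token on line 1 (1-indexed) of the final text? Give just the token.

Answer: qxb

Derivation:
Hunk 1: at line 3 remove [nlta,aioq] add [wnmc,bprt,gbima] -> 14 lines: qxb wqlk ulr wnmc bprt gbima bpr hrnul aysvg zhlwg uox cvvvx nkyk kdt
Hunk 2: at line 2 remove [wnmc,bprt] add [whv,dxpwn] -> 14 lines: qxb wqlk ulr whv dxpwn gbima bpr hrnul aysvg zhlwg uox cvvvx nkyk kdt
Hunk 3: at line 6 remove [hrnul,aysvg] add [lig] -> 13 lines: qxb wqlk ulr whv dxpwn gbima bpr lig zhlwg uox cvvvx nkyk kdt
Hunk 4: at line 3 remove [whv,dxpwn,gbima] add [gqoi,syhyr,oqbt] -> 13 lines: qxb wqlk ulr gqoi syhyr oqbt bpr lig zhlwg uox cvvvx nkyk kdt
Hunk 5: at line 2 remove [gqoi,syhyr] add [iux,qfnz] -> 13 lines: qxb wqlk ulr iux qfnz oqbt bpr lig zhlwg uox cvvvx nkyk kdt
Hunk 6: at line 3 remove [qfnz,oqbt,bpr] add [cyvtt,arhar] -> 12 lines: qxb wqlk ulr iux cyvtt arhar lig zhlwg uox cvvvx nkyk kdt
Final line 1: qxb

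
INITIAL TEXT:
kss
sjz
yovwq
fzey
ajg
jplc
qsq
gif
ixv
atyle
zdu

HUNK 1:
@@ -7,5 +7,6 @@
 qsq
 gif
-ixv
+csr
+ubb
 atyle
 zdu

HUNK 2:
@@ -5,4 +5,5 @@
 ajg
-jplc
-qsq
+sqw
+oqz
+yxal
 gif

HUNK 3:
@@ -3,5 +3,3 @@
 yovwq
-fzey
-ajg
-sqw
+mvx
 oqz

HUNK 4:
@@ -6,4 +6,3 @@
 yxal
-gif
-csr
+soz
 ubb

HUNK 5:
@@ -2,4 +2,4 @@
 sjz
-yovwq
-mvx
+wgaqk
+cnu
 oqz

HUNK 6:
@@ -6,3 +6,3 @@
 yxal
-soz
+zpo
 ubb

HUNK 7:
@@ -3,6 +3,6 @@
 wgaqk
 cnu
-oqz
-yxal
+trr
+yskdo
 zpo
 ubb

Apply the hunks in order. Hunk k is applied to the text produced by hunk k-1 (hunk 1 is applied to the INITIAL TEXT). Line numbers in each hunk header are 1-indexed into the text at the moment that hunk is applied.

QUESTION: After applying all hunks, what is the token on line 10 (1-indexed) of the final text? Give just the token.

Answer: zdu

Derivation:
Hunk 1: at line 7 remove [ixv] add [csr,ubb] -> 12 lines: kss sjz yovwq fzey ajg jplc qsq gif csr ubb atyle zdu
Hunk 2: at line 5 remove [jplc,qsq] add [sqw,oqz,yxal] -> 13 lines: kss sjz yovwq fzey ajg sqw oqz yxal gif csr ubb atyle zdu
Hunk 3: at line 3 remove [fzey,ajg,sqw] add [mvx] -> 11 lines: kss sjz yovwq mvx oqz yxal gif csr ubb atyle zdu
Hunk 4: at line 6 remove [gif,csr] add [soz] -> 10 lines: kss sjz yovwq mvx oqz yxal soz ubb atyle zdu
Hunk 5: at line 2 remove [yovwq,mvx] add [wgaqk,cnu] -> 10 lines: kss sjz wgaqk cnu oqz yxal soz ubb atyle zdu
Hunk 6: at line 6 remove [soz] add [zpo] -> 10 lines: kss sjz wgaqk cnu oqz yxal zpo ubb atyle zdu
Hunk 7: at line 3 remove [oqz,yxal] add [trr,yskdo] -> 10 lines: kss sjz wgaqk cnu trr yskdo zpo ubb atyle zdu
Final line 10: zdu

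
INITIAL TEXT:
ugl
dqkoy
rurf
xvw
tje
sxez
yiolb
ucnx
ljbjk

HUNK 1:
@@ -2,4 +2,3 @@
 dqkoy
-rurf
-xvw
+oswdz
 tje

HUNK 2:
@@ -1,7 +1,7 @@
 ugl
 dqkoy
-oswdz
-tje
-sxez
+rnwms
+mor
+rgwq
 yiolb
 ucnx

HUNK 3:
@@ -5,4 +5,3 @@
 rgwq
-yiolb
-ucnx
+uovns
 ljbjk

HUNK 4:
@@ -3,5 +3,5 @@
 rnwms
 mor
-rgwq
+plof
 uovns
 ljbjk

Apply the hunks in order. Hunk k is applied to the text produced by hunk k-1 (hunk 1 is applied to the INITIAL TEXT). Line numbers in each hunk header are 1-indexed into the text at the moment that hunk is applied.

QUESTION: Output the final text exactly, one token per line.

Hunk 1: at line 2 remove [rurf,xvw] add [oswdz] -> 8 lines: ugl dqkoy oswdz tje sxez yiolb ucnx ljbjk
Hunk 2: at line 1 remove [oswdz,tje,sxez] add [rnwms,mor,rgwq] -> 8 lines: ugl dqkoy rnwms mor rgwq yiolb ucnx ljbjk
Hunk 3: at line 5 remove [yiolb,ucnx] add [uovns] -> 7 lines: ugl dqkoy rnwms mor rgwq uovns ljbjk
Hunk 4: at line 3 remove [rgwq] add [plof] -> 7 lines: ugl dqkoy rnwms mor plof uovns ljbjk

Answer: ugl
dqkoy
rnwms
mor
plof
uovns
ljbjk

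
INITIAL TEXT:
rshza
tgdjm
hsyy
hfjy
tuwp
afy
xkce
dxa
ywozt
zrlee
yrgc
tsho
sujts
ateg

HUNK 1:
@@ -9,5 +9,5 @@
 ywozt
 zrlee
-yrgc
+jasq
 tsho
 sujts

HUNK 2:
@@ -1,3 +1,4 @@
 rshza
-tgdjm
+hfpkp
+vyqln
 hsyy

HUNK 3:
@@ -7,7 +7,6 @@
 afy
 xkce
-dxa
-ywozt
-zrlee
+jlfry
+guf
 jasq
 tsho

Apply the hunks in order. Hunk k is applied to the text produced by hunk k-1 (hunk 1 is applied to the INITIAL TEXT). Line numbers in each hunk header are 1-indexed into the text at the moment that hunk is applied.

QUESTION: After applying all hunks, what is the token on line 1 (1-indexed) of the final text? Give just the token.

Answer: rshza

Derivation:
Hunk 1: at line 9 remove [yrgc] add [jasq] -> 14 lines: rshza tgdjm hsyy hfjy tuwp afy xkce dxa ywozt zrlee jasq tsho sujts ateg
Hunk 2: at line 1 remove [tgdjm] add [hfpkp,vyqln] -> 15 lines: rshza hfpkp vyqln hsyy hfjy tuwp afy xkce dxa ywozt zrlee jasq tsho sujts ateg
Hunk 3: at line 7 remove [dxa,ywozt,zrlee] add [jlfry,guf] -> 14 lines: rshza hfpkp vyqln hsyy hfjy tuwp afy xkce jlfry guf jasq tsho sujts ateg
Final line 1: rshza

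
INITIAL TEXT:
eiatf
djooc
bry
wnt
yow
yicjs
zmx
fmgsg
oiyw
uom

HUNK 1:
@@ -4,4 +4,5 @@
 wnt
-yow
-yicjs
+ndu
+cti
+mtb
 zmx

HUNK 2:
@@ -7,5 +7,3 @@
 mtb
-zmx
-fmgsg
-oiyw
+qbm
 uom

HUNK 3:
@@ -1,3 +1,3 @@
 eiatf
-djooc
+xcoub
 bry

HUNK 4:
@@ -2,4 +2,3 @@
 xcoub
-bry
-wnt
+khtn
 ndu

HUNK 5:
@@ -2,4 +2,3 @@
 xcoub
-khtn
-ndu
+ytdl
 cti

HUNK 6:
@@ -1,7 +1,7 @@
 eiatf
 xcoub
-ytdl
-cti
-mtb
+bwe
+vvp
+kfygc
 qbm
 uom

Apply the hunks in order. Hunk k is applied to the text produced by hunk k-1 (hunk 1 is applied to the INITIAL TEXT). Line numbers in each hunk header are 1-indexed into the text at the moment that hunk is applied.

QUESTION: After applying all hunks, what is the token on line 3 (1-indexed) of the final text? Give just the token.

Answer: bwe

Derivation:
Hunk 1: at line 4 remove [yow,yicjs] add [ndu,cti,mtb] -> 11 lines: eiatf djooc bry wnt ndu cti mtb zmx fmgsg oiyw uom
Hunk 2: at line 7 remove [zmx,fmgsg,oiyw] add [qbm] -> 9 lines: eiatf djooc bry wnt ndu cti mtb qbm uom
Hunk 3: at line 1 remove [djooc] add [xcoub] -> 9 lines: eiatf xcoub bry wnt ndu cti mtb qbm uom
Hunk 4: at line 2 remove [bry,wnt] add [khtn] -> 8 lines: eiatf xcoub khtn ndu cti mtb qbm uom
Hunk 5: at line 2 remove [khtn,ndu] add [ytdl] -> 7 lines: eiatf xcoub ytdl cti mtb qbm uom
Hunk 6: at line 1 remove [ytdl,cti,mtb] add [bwe,vvp,kfygc] -> 7 lines: eiatf xcoub bwe vvp kfygc qbm uom
Final line 3: bwe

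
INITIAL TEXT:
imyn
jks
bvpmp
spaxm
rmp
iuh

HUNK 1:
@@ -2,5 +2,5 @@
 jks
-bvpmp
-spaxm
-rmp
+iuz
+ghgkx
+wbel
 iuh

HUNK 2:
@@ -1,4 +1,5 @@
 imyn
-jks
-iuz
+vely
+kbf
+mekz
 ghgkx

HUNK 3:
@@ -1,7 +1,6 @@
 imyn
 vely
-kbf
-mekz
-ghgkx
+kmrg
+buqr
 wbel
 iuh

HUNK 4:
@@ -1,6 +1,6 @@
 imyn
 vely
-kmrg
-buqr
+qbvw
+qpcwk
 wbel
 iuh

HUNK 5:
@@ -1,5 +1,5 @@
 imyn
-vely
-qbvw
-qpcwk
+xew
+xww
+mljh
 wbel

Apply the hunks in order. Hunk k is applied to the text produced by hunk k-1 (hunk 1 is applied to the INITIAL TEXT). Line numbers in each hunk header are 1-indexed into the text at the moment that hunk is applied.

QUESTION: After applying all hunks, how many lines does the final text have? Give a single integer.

Answer: 6

Derivation:
Hunk 1: at line 2 remove [bvpmp,spaxm,rmp] add [iuz,ghgkx,wbel] -> 6 lines: imyn jks iuz ghgkx wbel iuh
Hunk 2: at line 1 remove [jks,iuz] add [vely,kbf,mekz] -> 7 lines: imyn vely kbf mekz ghgkx wbel iuh
Hunk 3: at line 1 remove [kbf,mekz,ghgkx] add [kmrg,buqr] -> 6 lines: imyn vely kmrg buqr wbel iuh
Hunk 4: at line 1 remove [kmrg,buqr] add [qbvw,qpcwk] -> 6 lines: imyn vely qbvw qpcwk wbel iuh
Hunk 5: at line 1 remove [vely,qbvw,qpcwk] add [xew,xww,mljh] -> 6 lines: imyn xew xww mljh wbel iuh
Final line count: 6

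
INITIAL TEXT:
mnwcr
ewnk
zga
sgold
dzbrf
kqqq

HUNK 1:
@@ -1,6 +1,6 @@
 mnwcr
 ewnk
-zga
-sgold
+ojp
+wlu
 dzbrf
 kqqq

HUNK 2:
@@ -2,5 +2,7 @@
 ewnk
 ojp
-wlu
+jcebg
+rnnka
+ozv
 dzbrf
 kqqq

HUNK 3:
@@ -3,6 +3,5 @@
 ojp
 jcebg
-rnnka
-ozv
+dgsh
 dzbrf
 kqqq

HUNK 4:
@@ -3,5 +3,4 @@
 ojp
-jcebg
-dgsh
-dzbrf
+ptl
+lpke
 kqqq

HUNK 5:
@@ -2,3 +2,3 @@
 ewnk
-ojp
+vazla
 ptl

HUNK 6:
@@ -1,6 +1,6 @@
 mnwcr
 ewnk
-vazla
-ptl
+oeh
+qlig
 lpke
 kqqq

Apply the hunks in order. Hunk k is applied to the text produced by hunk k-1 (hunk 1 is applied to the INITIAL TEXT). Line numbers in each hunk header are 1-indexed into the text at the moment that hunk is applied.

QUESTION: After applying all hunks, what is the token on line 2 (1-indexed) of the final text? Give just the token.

Answer: ewnk

Derivation:
Hunk 1: at line 1 remove [zga,sgold] add [ojp,wlu] -> 6 lines: mnwcr ewnk ojp wlu dzbrf kqqq
Hunk 2: at line 2 remove [wlu] add [jcebg,rnnka,ozv] -> 8 lines: mnwcr ewnk ojp jcebg rnnka ozv dzbrf kqqq
Hunk 3: at line 3 remove [rnnka,ozv] add [dgsh] -> 7 lines: mnwcr ewnk ojp jcebg dgsh dzbrf kqqq
Hunk 4: at line 3 remove [jcebg,dgsh,dzbrf] add [ptl,lpke] -> 6 lines: mnwcr ewnk ojp ptl lpke kqqq
Hunk 5: at line 2 remove [ojp] add [vazla] -> 6 lines: mnwcr ewnk vazla ptl lpke kqqq
Hunk 6: at line 1 remove [vazla,ptl] add [oeh,qlig] -> 6 lines: mnwcr ewnk oeh qlig lpke kqqq
Final line 2: ewnk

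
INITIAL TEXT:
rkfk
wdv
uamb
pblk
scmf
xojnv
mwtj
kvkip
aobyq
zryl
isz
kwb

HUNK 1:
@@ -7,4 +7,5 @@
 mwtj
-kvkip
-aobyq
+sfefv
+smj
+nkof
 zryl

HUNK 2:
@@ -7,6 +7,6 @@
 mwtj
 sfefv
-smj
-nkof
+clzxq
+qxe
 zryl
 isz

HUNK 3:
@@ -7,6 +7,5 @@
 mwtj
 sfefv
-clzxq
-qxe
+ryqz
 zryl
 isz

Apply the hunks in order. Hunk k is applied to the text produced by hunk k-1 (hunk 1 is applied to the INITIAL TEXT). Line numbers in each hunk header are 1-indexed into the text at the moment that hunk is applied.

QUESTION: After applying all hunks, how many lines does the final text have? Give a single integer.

Hunk 1: at line 7 remove [kvkip,aobyq] add [sfefv,smj,nkof] -> 13 lines: rkfk wdv uamb pblk scmf xojnv mwtj sfefv smj nkof zryl isz kwb
Hunk 2: at line 7 remove [smj,nkof] add [clzxq,qxe] -> 13 lines: rkfk wdv uamb pblk scmf xojnv mwtj sfefv clzxq qxe zryl isz kwb
Hunk 3: at line 7 remove [clzxq,qxe] add [ryqz] -> 12 lines: rkfk wdv uamb pblk scmf xojnv mwtj sfefv ryqz zryl isz kwb
Final line count: 12

Answer: 12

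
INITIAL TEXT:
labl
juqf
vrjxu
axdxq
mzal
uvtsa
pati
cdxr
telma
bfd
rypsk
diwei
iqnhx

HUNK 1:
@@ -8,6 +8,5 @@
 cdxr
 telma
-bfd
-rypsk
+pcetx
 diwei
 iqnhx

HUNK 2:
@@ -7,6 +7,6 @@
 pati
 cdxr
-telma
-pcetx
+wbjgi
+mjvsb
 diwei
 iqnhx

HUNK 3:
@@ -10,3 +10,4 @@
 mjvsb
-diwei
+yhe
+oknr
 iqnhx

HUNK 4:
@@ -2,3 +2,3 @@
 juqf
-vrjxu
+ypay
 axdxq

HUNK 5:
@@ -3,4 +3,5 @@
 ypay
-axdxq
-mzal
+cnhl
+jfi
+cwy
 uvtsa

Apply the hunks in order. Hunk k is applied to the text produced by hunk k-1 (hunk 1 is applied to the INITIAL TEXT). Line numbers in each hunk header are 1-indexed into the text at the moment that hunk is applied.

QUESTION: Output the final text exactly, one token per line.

Hunk 1: at line 8 remove [bfd,rypsk] add [pcetx] -> 12 lines: labl juqf vrjxu axdxq mzal uvtsa pati cdxr telma pcetx diwei iqnhx
Hunk 2: at line 7 remove [telma,pcetx] add [wbjgi,mjvsb] -> 12 lines: labl juqf vrjxu axdxq mzal uvtsa pati cdxr wbjgi mjvsb diwei iqnhx
Hunk 3: at line 10 remove [diwei] add [yhe,oknr] -> 13 lines: labl juqf vrjxu axdxq mzal uvtsa pati cdxr wbjgi mjvsb yhe oknr iqnhx
Hunk 4: at line 2 remove [vrjxu] add [ypay] -> 13 lines: labl juqf ypay axdxq mzal uvtsa pati cdxr wbjgi mjvsb yhe oknr iqnhx
Hunk 5: at line 3 remove [axdxq,mzal] add [cnhl,jfi,cwy] -> 14 lines: labl juqf ypay cnhl jfi cwy uvtsa pati cdxr wbjgi mjvsb yhe oknr iqnhx

Answer: labl
juqf
ypay
cnhl
jfi
cwy
uvtsa
pati
cdxr
wbjgi
mjvsb
yhe
oknr
iqnhx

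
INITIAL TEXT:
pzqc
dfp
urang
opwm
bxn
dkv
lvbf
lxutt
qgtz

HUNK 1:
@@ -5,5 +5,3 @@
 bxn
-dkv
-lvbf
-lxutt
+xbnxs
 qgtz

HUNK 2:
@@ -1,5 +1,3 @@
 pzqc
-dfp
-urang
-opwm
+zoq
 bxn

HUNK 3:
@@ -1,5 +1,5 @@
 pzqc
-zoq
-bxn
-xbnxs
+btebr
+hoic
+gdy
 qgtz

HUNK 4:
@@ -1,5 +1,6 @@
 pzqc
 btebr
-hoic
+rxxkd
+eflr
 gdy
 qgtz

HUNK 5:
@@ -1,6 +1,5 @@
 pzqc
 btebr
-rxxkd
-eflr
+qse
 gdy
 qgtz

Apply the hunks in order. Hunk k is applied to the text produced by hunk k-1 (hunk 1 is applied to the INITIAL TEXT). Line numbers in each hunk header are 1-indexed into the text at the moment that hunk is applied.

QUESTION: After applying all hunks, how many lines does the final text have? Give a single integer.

Hunk 1: at line 5 remove [dkv,lvbf,lxutt] add [xbnxs] -> 7 lines: pzqc dfp urang opwm bxn xbnxs qgtz
Hunk 2: at line 1 remove [dfp,urang,opwm] add [zoq] -> 5 lines: pzqc zoq bxn xbnxs qgtz
Hunk 3: at line 1 remove [zoq,bxn,xbnxs] add [btebr,hoic,gdy] -> 5 lines: pzqc btebr hoic gdy qgtz
Hunk 4: at line 1 remove [hoic] add [rxxkd,eflr] -> 6 lines: pzqc btebr rxxkd eflr gdy qgtz
Hunk 5: at line 1 remove [rxxkd,eflr] add [qse] -> 5 lines: pzqc btebr qse gdy qgtz
Final line count: 5

Answer: 5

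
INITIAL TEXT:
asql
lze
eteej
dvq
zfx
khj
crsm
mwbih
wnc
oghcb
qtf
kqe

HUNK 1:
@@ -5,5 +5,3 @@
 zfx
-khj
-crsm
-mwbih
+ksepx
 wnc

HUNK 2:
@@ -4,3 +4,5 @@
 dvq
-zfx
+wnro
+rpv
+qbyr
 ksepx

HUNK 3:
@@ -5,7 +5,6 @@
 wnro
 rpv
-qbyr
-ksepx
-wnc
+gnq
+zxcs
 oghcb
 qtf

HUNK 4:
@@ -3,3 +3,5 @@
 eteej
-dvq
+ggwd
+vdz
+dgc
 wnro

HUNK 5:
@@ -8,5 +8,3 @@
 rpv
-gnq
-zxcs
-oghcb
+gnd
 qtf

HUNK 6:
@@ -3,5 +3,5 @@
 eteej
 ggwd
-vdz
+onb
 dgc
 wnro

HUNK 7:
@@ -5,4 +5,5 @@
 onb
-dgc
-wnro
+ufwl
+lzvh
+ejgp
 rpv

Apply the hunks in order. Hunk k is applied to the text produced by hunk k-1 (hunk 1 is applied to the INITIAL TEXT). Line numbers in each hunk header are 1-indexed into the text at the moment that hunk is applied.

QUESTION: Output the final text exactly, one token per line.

Hunk 1: at line 5 remove [khj,crsm,mwbih] add [ksepx] -> 10 lines: asql lze eteej dvq zfx ksepx wnc oghcb qtf kqe
Hunk 2: at line 4 remove [zfx] add [wnro,rpv,qbyr] -> 12 lines: asql lze eteej dvq wnro rpv qbyr ksepx wnc oghcb qtf kqe
Hunk 3: at line 5 remove [qbyr,ksepx,wnc] add [gnq,zxcs] -> 11 lines: asql lze eteej dvq wnro rpv gnq zxcs oghcb qtf kqe
Hunk 4: at line 3 remove [dvq] add [ggwd,vdz,dgc] -> 13 lines: asql lze eteej ggwd vdz dgc wnro rpv gnq zxcs oghcb qtf kqe
Hunk 5: at line 8 remove [gnq,zxcs,oghcb] add [gnd] -> 11 lines: asql lze eteej ggwd vdz dgc wnro rpv gnd qtf kqe
Hunk 6: at line 3 remove [vdz] add [onb] -> 11 lines: asql lze eteej ggwd onb dgc wnro rpv gnd qtf kqe
Hunk 7: at line 5 remove [dgc,wnro] add [ufwl,lzvh,ejgp] -> 12 lines: asql lze eteej ggwd onb ufwl lzvh ejgp rpv gnd qtf kqe

Answer: asql
lze
eteej
ggwd
onb
ufwl
lzvh
ejgp
rpv
gnd
qtf
kqe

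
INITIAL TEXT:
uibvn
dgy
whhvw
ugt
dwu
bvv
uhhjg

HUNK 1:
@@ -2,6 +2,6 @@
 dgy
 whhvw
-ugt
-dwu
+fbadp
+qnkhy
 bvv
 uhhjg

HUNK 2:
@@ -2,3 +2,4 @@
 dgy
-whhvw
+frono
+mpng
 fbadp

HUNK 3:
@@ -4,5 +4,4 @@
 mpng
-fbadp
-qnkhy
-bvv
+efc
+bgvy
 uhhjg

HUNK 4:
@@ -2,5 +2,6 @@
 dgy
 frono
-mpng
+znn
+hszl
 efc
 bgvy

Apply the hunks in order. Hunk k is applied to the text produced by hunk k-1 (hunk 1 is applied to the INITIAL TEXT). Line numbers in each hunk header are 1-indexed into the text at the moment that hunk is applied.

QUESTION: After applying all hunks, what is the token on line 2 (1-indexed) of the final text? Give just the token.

Hunk 1: at line 2 remove [ugt,dwu] add [fbadp,qnkhy] -> 7 lines: uibvn dgy whhvw fbadp qnkhy bvv uhhjg
Hunk 2: at line 2 remove [whhvw] add [frono,mpng] -> 8 lines: uibvn dgy frono mpng fbadp qnkhy bvv uhhjg
Hunk 3: at line 4 remove [fbadp,qnkhy,bvv] add [efc,bgvy] -> 7 lines: uibvn dgy frono mpng efc bgvy uhhjg
Hunk 4: at line 2 remove [mpng] add [znn,hszl] -> 8 lines: uibvn dgy frono znn hszl efc bgvy uhhjg
Final line 2: dgy

Answer: dgy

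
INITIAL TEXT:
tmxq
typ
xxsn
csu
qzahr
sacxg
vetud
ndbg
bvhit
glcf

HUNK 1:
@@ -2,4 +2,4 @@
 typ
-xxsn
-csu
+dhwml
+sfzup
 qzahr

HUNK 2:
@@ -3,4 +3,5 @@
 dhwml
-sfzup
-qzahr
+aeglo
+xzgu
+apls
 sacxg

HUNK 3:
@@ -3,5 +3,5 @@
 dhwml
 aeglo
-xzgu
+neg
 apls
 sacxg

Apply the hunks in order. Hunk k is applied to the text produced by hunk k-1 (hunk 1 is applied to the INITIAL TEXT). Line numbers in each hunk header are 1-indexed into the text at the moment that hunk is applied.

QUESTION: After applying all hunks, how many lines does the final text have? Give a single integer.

Hunk 1: at line 2 remove [xxsn,csu] add [dhwml,sfzup] -> 10 lines: tmxq typ dhwml sfzup qzahr sacxg vetud ndbg bvhit glcf
Hunk 2: at line 3 remove [sfzup,qzahr] add [aeglo,xzgu,apls] -> 11 lines: tmxq typ dhwml aeglo xzgu apls sacxg vetud ndbg bvhit glcf
Hunk 3: at line 3 remove [xzgu] add [neg] -> 11 lines: tmxq typ dhwml aeglo neg apls sacxg vetud ndbg bvhit glcf
Final line count: 11

Answer: 11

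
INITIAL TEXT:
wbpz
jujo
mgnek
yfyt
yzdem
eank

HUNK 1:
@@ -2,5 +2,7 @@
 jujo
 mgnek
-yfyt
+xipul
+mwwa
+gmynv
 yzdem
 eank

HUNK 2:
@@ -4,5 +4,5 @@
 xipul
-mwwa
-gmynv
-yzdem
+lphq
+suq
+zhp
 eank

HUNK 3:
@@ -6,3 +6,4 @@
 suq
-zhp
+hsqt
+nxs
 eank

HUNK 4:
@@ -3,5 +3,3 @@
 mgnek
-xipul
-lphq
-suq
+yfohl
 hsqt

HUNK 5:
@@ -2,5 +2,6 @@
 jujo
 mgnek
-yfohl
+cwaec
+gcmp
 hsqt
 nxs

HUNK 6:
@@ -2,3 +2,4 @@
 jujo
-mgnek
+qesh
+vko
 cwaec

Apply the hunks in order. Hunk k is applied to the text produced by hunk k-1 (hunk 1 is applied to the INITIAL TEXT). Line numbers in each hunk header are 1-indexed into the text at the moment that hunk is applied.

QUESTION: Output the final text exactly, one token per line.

Answer: wbpz
jujo
qesh
vko
cwaec
gcmp
hsqt
nxs
eank

Derivation:
Hunk 1: at line 2 remove [yfyt] add [xipul,mwwa,gmynv] -> 8 lines: wbpz jujo mgnek xipul mwwa gmynv yzdem eank
Hunk 2: at line 4 remove [mwwa,gmynv,yzdem] add [lphq,suq,zhp] -> 8 lines: wbpz jujo mgnek xipul lphq suq zhp eank
Hunk 3: at line 6 remove [zhp] add [hsqt,nxs] -> 9 lines: wbpz jujo mgnek xipul lphq suq hsqt nxs eank
Hunk 4: at line 3 remove [xipul,lphq,suq] add [yfohl] -> 7 lines: wbpz jujo mgnek yfohl hsqt nxs eank
Hunk 5: at line 2 remove [yfohl] add [cwaec,gcmp] -> 8 lines: wbpz jujo mgnek cwaec gcmp hsqt nxs eank
Hunk 6: at line 2 remove [mgnek] add [qesh,vko] -> 9 lines: wbpz jujo qesh vko cwaec gcmp hsqt nxs eank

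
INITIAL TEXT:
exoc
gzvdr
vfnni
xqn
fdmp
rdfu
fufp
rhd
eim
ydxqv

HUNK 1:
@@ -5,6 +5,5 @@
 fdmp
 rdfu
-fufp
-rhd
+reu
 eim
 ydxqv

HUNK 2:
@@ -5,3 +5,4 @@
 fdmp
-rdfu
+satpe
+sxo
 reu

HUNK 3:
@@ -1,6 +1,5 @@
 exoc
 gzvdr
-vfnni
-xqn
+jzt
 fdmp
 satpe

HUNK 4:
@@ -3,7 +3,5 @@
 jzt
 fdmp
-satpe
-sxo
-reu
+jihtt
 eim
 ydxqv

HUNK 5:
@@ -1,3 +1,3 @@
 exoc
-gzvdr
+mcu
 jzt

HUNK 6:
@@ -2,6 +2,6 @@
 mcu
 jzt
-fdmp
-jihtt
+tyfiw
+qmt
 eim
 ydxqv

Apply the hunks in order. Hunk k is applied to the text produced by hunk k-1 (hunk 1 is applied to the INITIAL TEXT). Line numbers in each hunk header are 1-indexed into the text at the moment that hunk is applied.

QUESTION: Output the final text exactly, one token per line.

Answer: exoc
mcu
jzt
tyfiw
qmt
eim
ydxqv

Derivation:
Hunk 1: at line 5 remove [fufp,rhd] add [reu] -> 9 lines: exoc gzvdr vfnni xqn fdmp rdfu reu eim ydxqv
Hunk 2: at line 5 remove [rdfu] add [satpe,sxo] -> 10 lines: exoc gzvdr vfnni xqn fdmp satpe sxo reu eim ydxqv
Hunk 3: at line 1 remove [vfnni,xqn] add [jzt] -> 9 lines: exoc gzvdr jzt fdmp satpe sxo reu eim ydxqv
Hunk 4: at line 3 remove [satpe,sxo,reu] add [jihtt] -> 7 lines: exoc gzvdr jzt fdmp jihtt eim ydxqv
Hunk 5: at line 1 remove [gzvdr] add [mcu] -> 7 lines: exoc mcu jzt fdmp jihtt eim ydxqv
Hunk 6: at line 2 remove [fdmp,jihtt] add [tyfiw,qmt] -> 7 lines: exoc mcu jzt tyfiw qmt eim ydxqv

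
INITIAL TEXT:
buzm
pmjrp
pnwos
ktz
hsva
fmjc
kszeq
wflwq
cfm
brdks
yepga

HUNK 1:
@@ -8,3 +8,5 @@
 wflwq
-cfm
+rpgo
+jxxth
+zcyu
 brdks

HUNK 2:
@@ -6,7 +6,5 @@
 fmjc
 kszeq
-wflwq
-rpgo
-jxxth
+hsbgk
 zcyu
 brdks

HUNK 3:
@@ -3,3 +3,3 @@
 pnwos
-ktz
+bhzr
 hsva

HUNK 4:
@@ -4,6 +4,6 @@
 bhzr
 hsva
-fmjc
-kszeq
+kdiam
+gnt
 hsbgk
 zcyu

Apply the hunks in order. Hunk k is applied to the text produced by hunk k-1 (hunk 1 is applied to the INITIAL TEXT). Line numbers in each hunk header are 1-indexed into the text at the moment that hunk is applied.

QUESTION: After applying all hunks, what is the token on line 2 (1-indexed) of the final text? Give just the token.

Hunk 1: at line 8 remove [cfm] add [rpgo,jxxth,zcyu] -> 13 lines: buzm pmjrp pnwos ktz hsva fmjc kszeq wflwq rpgo jxxth zcyu brdks yepga
Hunk 2: at line 6 remove [wflwq,rpgo,jxxth] add [hsbgk] -> 11 lines: buzm pmjrp pnwos ktz hsva fmjc kszeq hsbgk zcyu brdks yepga
Hunk 3: at line 3 remove [ktz] add [bhzr] -> 11 lines: buzm pmjrp pnwos bhzr hsva fmjc kszeq hsbgk zcyu brdks yepga
Hunk 4: at line 4 remove [fmjc,kszeq] add [kdiam,gnt] -> 11 lines: buzm pmjrp pnwos bhzr hsva kdiam gnt hsbgk zcyu brdks yepga
Final line 2: pmjrp

Answer: pmjrp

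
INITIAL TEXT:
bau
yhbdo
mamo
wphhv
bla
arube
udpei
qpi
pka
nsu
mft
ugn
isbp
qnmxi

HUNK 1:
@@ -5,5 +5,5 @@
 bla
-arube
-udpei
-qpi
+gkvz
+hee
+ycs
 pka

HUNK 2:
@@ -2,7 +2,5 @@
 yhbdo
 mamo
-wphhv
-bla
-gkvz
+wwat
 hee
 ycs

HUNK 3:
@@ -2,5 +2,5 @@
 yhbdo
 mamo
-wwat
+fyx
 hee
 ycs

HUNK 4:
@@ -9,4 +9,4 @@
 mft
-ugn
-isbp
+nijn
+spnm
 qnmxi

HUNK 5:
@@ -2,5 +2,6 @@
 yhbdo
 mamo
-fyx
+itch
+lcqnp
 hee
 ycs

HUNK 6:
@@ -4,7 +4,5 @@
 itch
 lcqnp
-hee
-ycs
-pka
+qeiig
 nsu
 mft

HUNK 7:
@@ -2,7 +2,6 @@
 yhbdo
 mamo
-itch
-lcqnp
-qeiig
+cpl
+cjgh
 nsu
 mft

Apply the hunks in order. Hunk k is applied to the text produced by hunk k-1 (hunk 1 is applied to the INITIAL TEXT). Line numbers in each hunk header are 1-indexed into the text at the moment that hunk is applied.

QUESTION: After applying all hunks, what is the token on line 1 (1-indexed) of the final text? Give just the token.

Answer: bau

Derivation:
Hunk 1: at line 5 remove [arube,udpei,qpi] add [gkvz,hee,ycs] -> 14 lines: bau yhbdo mamo wphhv bla gkvz hee ycs pka nsu mft ugn isbp qnmxi
Hunk 2: at line 2 remove [wphhv,bla,gkvz] add [wwat] -> 12 lines: bau yhbdo mamo wwat hee ycs pka nsu mft ugn isbp qnmxi
Hunk 3: at line 2 remove [wwat] add [fyx] -> 12 lines: bau yhbdo mamo fyx hee ycs pka nsu mft ugn isbp qnmxi
Hunk 4: at line 9 remove [ugn,isbp] add [nijn,spnm] -> 12 lines: bau yhbdo mamo fyx hee ycs pka nsu mft nijn spnm qnmxi
Hunk 5: at line 2 remove [fyx] add [itch,lcqnp] -> 13 lines: bau yhbdo mamo itch lcqnp hee ycs pka nsu mft nijn spnm qnmxi
Hunk 6: at line 4 remove [hee,ycs,pka] add [qeiig] -> 11 lines: bau yhbdo mamo itch lcqnp qeiig nsu mft nijn spnm qnmxi
Hunk 7: at line 2 remove [itch,lcqnp,qeiig] add [cpl,cjgh] -> 10 lines: bau yhbdo mamo cpl cjgh nsu mft nijn spnm qnmxi
Final line 1: bau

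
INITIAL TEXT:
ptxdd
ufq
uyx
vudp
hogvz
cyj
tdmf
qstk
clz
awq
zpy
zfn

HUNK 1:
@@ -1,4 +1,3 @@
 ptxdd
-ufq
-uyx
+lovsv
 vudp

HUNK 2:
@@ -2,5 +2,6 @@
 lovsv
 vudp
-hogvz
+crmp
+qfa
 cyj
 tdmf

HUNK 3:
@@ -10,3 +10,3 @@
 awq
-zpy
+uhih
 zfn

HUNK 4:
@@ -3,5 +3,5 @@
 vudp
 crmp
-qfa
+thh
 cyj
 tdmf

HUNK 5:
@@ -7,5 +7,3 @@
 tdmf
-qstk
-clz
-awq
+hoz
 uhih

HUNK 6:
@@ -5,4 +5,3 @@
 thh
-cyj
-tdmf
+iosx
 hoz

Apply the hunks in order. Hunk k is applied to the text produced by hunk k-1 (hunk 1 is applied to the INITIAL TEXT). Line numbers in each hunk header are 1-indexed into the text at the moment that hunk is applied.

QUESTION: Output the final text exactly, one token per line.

Hunk 1: at line 1 remove [ufq,uyx] add [lovsv] -> 11 lines: ptxdd lovsv vudp hogvz cyj tdmf qstk clz awq zpy zfn
Hunk 2: at line 2 remove [hogvz] add [crmp,qfa] -> 12 lines: ptxdd lovsv vudp crmp qfa cyj tdmf qstk clz awq zpy zfn
Hunk 3: at line 10 remove [zpy] add [uhih] -> 12 lines: ptxdd lovsv vudp crmp qfa cyj tdmf qstk clz awq uhih zfn
Hunk 4: at line 3 remove [qfa] add [thh] -> 12 lines: ptxdd lovsv vudp crmp thh cyj tdmf qstk clz awq uhih zfn
Hunk 5: at line 7 remove [qstk,clz,awq] add [hoz] -> 10 lines: ptxdd lovsv vudp crmp thh cyj tdmf hoz uhih zfn
Hunk 6: at line 5 remove [cyj,tdmf] add [iosx] -> 9 lines: ptxdd lovsv vudp crmp thh iosx hoz uhih zfn

Answer: ptxdd
lovsv
vudp
crmp
thh
iosx
hoz
uhih
zfn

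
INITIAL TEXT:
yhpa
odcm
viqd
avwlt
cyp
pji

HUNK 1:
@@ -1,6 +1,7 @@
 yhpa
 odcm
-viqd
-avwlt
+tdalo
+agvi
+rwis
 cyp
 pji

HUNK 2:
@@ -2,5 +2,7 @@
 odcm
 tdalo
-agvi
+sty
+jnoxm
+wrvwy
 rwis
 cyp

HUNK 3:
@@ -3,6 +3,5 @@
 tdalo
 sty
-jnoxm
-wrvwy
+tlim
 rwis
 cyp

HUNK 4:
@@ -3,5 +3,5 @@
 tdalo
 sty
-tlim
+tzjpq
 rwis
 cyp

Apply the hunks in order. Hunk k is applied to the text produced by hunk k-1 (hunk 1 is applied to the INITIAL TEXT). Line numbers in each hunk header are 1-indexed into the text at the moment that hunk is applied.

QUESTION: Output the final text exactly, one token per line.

Hunk 1: at line 1 remove [viqd,avwlt] add [tdalo,agvi,rwis] -> 7 lines: yhpa odcm tdalo agvi rwis cyp pji
Hunk 2: at line 2 remove [agvi] add [sty,jnoxm,wrvwy] -> 9 lines: yhpa odcm tdalo sty jnoxm wrvwy rwis cyp pji
Hunk 3: at line 3 remove [jnoxm,wrvwy] add [tlim] -> 8 lines: yhpa odcm tdalo sty tlim rwis cyp pji
Hunk 4: at line 3 remove [tlim] add [tzjpq] -> 8 lines: yhpa odcm tdalo sty tzjpq rwis cyp pji

Answer: yhpa
odcm
tdalo
sty
tzjpq
rwis
cyp
pji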